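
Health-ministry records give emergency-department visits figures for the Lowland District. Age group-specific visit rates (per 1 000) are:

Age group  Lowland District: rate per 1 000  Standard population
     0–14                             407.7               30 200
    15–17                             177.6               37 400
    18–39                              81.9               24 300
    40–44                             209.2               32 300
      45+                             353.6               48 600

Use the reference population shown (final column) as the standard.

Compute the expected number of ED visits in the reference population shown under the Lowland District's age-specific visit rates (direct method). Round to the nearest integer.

Expected ED visits = Σ (standard pop × age-specific rate ÷ 1 000)
= 30 200×407.7/1 000 + 37 400×177.6/1 000 + 24 300×81.9/1 000 + 32 300×209.2/1 000 + 48 600×353.6/1 000
= 12312.54 + 6642.24 + 1990.17 + 6757.16 + 17184.96 = 44887.07.

44887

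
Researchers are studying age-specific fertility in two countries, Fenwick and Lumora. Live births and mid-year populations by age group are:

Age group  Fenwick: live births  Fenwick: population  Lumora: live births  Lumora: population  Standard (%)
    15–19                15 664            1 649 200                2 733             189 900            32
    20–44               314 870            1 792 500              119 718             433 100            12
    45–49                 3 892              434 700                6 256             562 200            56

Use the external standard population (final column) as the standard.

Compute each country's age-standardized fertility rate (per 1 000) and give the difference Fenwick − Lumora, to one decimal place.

Age-specific rates per 1 000 for Fenwick: 9.498, 175.660, 8.953.
For Lumora: 14.392, 276.421, 11.128.
Standard weights: 0.32, 0.12, 0.56.
Fenwick: 0.3200×9.498 + 0.1200×175.660 + 0.5600×8.953 = 29.1324 per 1 000.
Lumora: 0.3200×14.392 + 0.1200×276.421 + 0.5600×11.128 = 44.0074 per 1 000.
Difference = 29.1324 − 44.0074 = -14.8751.

-14.9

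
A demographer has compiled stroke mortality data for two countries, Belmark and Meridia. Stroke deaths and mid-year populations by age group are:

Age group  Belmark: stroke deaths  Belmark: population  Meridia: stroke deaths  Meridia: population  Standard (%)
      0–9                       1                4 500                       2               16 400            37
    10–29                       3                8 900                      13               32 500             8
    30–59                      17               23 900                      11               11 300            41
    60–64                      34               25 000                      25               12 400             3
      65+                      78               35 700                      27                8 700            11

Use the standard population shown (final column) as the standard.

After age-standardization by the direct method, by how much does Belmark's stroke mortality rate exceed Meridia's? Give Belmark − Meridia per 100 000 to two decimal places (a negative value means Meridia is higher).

-19.61

Age-specific rates per 100 000 for Belmark: 22.22, 33.71, 71.13, 136.00, 218.49.
For Meridia: 12.20, 40.00, 97.35, 201.61, 310.34.
Standard weights: 0.37, 0.08, 0.41, 0.03, 0.11.
Belmark: 0.3700×22.22 + 0.0800×33.71 + 0.4100×71.13 + 0.0300×136.00 + 0.1100×218.49 = 68.1956 per 100 000.
Meridia: 0.3700×12.20 + 0.0800×40.00 + 0.4100×97.35 + 0.0300×201.61 + 0.1100×310.34 = 87.8100 per 100 000.
Difference = 68.1956 − 87.8100 = -19.6144.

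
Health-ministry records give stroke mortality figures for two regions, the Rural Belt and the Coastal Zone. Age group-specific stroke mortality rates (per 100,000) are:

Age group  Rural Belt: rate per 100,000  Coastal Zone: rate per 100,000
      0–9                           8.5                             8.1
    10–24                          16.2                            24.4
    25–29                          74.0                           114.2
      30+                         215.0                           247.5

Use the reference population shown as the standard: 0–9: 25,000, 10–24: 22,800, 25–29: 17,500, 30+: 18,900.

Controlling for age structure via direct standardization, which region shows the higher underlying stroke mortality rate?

Standard total = 84,200; weights = 0.2969, 0.2708, 0.2078, 0.2245.
The Rural Belt: 0.2969×8.5 + 0.2708×16.2 + 0.2078×74.0 + 0.2245×215.0 = 70.5506 per 100,000.
The Coastal Zone: 0.2969×8.1 + 0.2708×24.4 + 0.2078×114.2 + 0.2245×247.5 = 88.3025 per 100,000.

Coastal Zone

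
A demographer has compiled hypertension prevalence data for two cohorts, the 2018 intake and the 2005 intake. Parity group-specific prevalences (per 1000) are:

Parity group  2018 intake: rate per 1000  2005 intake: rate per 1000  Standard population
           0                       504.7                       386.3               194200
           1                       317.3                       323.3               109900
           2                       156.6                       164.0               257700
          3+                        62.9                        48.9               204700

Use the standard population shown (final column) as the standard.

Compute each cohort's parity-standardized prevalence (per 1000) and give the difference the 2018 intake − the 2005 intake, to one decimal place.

30.4

Standard total = 766500; weights = 0.2534, 0.1434, 0.3362, 0.2671.
The 2018 intake: 0.2534×504.7 + 0.1434×317.3 + 0.3362×156.6 + 0.2671×62.9 = 242.8121 per 1000.
The 2005 intake: 0.2534×386.3 + 0.1434×323.3 + 0.3362×164.0 + 0.2671×48.9 = 212.4237 per 1000.
Difference = 242.8121 − 212.4237 = 30.3884.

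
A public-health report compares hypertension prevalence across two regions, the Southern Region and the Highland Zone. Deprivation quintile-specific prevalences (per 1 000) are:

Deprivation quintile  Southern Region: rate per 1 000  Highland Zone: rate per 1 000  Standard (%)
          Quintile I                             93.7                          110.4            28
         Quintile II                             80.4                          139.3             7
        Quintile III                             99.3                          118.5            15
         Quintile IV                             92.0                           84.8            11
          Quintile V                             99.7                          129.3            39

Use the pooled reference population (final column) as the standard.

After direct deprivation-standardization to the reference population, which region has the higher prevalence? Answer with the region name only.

Highland Zone

Standard weights: 0.28, 0.07, 0.15, 0.11, 0.39.
The Southern Region: 0.2800×93.7 + 0.0700×80.4 + 0.1500×99.3 + 0.1100×92.0 + 0.3900×99.7 = 95.7620 per 1 000.
The Highland Zone: 0.2800×110.4 + 0.0700×139.3 + 0.1500×118.5 + 0.1100×84.8 + 0.3900×129.3 = 118.1930 per 1 000.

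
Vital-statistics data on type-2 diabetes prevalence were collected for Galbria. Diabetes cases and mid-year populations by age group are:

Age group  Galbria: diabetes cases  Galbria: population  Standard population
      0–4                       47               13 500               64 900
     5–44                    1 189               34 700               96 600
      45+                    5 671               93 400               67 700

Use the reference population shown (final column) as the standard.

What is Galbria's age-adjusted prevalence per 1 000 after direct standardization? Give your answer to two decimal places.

Age-specific rates per 1 000 for Galbria: 3.481, 34.265, 60.717.
Standard total = 229 200; weights = 0.2832, 0.4215, 0.2954.
Standardized rate: 0.2832×3.481 + 0.4215×34.265 + 0.2954×60.717 = 33.3618 per 1 000.

33.36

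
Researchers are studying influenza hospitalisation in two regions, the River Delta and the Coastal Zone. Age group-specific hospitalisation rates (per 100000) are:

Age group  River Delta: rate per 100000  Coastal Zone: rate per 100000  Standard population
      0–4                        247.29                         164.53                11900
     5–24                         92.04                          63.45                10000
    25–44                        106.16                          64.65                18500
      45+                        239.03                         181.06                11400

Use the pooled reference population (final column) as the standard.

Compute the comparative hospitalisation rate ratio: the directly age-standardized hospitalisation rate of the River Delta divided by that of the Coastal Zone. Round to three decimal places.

1.461

Standard total = 51800; weights = 0.2297, 0.1931, 0.3571, 0.2201.
The River Delta: 0.2297×247.29 + 0.1931×92.04 + 0.3571×106.16 + 0.2201×239.03 = 165.0975 per 100000.
The Coastal Zone: 0.2297×164.53 + 0.1931×63.45 + 0.3571×64.65 + 0.2201×181.06 = 112.9829 per 100000.
Ratio = 165.0975 ÷ 112.9829 = 1.46126.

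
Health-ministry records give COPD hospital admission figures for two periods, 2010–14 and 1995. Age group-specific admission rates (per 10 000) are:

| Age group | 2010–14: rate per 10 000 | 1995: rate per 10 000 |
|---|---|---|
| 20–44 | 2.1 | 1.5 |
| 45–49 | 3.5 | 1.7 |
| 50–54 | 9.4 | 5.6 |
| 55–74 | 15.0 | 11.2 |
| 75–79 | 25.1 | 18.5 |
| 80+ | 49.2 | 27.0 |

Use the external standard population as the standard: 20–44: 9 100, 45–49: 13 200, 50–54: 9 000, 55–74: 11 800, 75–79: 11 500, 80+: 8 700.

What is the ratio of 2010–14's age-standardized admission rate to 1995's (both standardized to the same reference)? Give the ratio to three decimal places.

Standard total = 63 300; weights = 0.1438, 0.2085, 0.1422, 0.1864, 0.1817, 0.1374.
2010–14: 0.1438×2.1 + 0.2085×3.5 + 0.1422×9.4 + 0.1864×15.0 + 0.1817×25.1 + 0.1374×49.2 = 16.4866 per 10 000.
1995: 0.1438×1.5 + 0.2085×1.7 + 0.1422×5.6 + 0.1864×11.2 + 0.1817×18.5 + 0.1374×27.0 = 10.5261 per 10 000.
Ratio = 16.4866 ÷ 10.5261 = 1.56626.

1.566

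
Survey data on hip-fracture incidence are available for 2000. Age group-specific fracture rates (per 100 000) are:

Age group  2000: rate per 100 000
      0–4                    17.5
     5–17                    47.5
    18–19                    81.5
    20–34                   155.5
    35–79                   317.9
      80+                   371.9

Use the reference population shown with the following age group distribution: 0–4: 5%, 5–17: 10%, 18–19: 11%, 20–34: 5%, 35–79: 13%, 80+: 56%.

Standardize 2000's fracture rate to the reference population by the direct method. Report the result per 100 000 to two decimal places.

271.96

Standard weights: 0.05, 0.10, 0.11, 0.05, 0.13, 0.56.
Standardized rate: 0.0500×17.5 + 0.1000×47.5 + 0.1100×81.5 + 0.0500×155.5 + 0.1300×317.9 + 0.5600×371.9 = 271.9560 per 100 000.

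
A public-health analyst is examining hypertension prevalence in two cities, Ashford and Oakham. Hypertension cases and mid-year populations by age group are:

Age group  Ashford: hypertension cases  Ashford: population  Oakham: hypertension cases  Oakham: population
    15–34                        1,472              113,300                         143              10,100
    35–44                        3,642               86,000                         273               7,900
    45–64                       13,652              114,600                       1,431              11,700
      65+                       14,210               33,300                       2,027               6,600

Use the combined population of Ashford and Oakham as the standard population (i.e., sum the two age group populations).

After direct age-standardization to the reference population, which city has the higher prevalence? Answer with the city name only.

Ashford

Age-specific rates per 1,000 for Ashford: 12.992, 42.349, 119.127, 426.727.
For Oakham: 14.158, 34.557, 122.308, 307.121.
Combined standard total = 383,500; weights = 0.3218, 0.2449, 0.3293, 0.1040.
Ashford: 0.3218×12.992 + 0.2449×42.349 + 0.3293×119.127 + 0.1040×426.727 = 98.1798 per 1,000.
Oakham: 0.3218×14.158 + 0.2449×34.557 + 0.3293×122.308 + 0.1040×307.121 = 85.2507 per 1,000.
The crude rates (94.98 vs 106.72) would put Oakham higher, but that reflects its age composition; once standardized to a common age structure, Ashford has the higher underlying rate.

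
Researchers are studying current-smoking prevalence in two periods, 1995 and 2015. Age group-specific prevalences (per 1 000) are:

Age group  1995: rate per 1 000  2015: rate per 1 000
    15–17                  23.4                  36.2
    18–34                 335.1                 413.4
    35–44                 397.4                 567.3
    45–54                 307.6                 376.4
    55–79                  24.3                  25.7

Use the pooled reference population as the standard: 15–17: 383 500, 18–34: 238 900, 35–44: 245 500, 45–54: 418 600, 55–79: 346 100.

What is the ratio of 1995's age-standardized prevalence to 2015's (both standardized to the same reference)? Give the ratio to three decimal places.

Standard total = 1 632 600; weights = 0.2349, 0.1463, 0.1504, 0.2564, 0.2120.
1995: 0.2349×23.4 + 0.1463×335.1 + 0.1504×397.4 + 0.2564×307.6 + 0.2120×24.3 = 198.3110 per 1 000.
2015: 0.2349×36.2 + 0.1463×413.4 + 0.1504×567.3 + 0.2564×376.4 + 0.2120×25.7 = 256.2611 per 1 000.
Ratio = 198.3110 ÷ 256.2611 = 0.77386.

0.774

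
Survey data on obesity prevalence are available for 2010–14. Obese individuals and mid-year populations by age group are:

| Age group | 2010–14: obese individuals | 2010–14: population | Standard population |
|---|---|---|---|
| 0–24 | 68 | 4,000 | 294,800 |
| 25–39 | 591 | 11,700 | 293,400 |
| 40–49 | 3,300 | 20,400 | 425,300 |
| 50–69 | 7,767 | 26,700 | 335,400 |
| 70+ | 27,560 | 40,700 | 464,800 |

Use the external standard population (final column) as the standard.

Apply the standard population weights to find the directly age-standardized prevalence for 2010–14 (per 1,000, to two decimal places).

Age-specific rates per 1,000 for 2010–14: 17.000, 50.513, 161.765, 290.899, 677.150.
Standard total = 1,813,700; weights = 0.1625, 0.1618, 0.2345, 0.1849, 0.2563.
Standardized rate: 0.1625×17.000 + 0.1618×50.513 + 0.2345×161.765 + 0.1849×290.899 + 0.2563×677.150 = 276.1964 per 1,000.

276.20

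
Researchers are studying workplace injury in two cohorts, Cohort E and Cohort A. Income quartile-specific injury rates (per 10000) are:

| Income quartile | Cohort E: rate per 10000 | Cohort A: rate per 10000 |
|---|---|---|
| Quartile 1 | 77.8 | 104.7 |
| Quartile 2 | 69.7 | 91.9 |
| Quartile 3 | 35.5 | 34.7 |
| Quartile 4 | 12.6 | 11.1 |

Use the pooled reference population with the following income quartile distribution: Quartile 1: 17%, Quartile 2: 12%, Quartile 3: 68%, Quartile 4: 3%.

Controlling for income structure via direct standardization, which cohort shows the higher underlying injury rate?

Standard weights: 0.17, 0.12, 0.68, 0.03.
Cohort E: 0.1700×77.8 + 0.1200×69.7 + 0.6800×35.5 + 0.0300×12.6 = 46.1080 per 10000.
Cohort A: 0.1700×104.7 + 0.1200×91.9 + 0.6800×34.7 + 0.0300×11.1 = 52.7560 per 10000.

Cohort A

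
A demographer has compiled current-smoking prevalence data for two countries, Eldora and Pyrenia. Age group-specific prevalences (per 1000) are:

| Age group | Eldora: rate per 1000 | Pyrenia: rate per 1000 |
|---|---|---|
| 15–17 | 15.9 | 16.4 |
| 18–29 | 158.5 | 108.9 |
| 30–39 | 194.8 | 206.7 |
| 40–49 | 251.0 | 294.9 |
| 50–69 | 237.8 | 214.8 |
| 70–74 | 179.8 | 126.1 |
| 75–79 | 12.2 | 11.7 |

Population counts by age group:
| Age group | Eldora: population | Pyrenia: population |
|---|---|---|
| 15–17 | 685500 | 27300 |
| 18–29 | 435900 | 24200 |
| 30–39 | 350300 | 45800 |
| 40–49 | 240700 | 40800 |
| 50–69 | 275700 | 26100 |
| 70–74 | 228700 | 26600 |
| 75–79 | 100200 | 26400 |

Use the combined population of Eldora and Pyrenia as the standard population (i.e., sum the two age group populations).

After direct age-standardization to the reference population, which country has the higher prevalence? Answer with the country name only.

Combined standard total = 2534200; weights = 0.2813, 0.1816, 0.1563, 0.1111, 0.1191, 0.1007, 0.0500.
Eldora: 0.2813×15.9 + 0.1816×158.5 + 0.1563×194.8 + 0.1111×251.0 + 0.1191×237.8 + 0.1007×179.8 + 0.0500×12.2 = 138.6203 per 1000.
Pyrenia: 0.2813×16.4 + 0.1816×108.9 + 0.1563×206.7 + 0.1111×294.9 + 0.1191×214.8 + 0.1007×126.1 + 0.0500×11.7 = 128.3183 per 1000.
The crude rates (136.62 vs 155.85) would put Pyrenia higher, but that reflects its age composition; once standardized to a common age structure, Eldora has the higher underlying rate.

Eldora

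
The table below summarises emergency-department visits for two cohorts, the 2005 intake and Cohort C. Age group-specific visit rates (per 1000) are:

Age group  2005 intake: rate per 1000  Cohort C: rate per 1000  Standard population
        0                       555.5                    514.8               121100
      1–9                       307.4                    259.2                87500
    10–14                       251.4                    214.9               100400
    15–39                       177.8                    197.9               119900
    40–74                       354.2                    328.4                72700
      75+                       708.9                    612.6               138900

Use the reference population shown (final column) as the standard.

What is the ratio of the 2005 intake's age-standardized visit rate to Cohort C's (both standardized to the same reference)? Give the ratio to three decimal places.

1.107

Standard total = 640500; weights = 0.1891, 0.1366, 0.1568, 0.1872, 0.1135, 0.2169.
The 2005 intake: 0.1891×555.5 + 0.1366×307.4 + 0.1568×251.4 + 0.1872×177.8 + 0.1135×354.2 + 0.2169×708.9 = 413.6516 per 1000.
Cohort C: 0.1891×514.8 + 0.1366×259.2 + 0.1568×214.9 + 0.1872×197.9 + 0.1135×328.4 + 0.2169×612.6 = 373.6007 per 1000.
Ratio = 413.6516 ÷ 373.6007 = 1.10720.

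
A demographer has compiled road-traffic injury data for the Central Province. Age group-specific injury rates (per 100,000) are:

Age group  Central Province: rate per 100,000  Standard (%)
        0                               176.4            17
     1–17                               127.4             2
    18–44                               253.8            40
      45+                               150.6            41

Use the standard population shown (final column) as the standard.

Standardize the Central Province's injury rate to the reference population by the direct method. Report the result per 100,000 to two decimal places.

195.80

Standard weights: 0.17, 0.02, 0.40, 0.41.
Standardized rate: 0.1700×176.4 + 0.0200×127.4 + 0.4000×253.8 + 0.4100×150.6 = 195.8020 per 100,000.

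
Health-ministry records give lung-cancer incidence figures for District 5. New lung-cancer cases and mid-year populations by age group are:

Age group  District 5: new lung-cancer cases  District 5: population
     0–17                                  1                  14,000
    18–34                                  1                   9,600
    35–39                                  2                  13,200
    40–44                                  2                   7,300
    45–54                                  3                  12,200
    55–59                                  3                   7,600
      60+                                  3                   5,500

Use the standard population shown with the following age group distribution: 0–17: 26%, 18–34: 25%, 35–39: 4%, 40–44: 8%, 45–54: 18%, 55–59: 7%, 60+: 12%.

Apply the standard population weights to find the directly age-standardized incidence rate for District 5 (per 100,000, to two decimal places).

Age-specific rates per 100,000 for District 5: 7.14, 10.42, 15.15, 27.40, 24.59, 39.47, 54.55.
Standard weights: 0.26, 0.25, 0.04, 0.08, 0.18, 0.07, 0.12.
Standardized rate: 0.2600×7.14 + 0.2500×10.42 + 0.0400×15.15 + 0.0800×27.40 + 0.1800×24.59 + 0.0700×39.47 + 0.1200×54.55 = 20.9940 per 100,000.

20.99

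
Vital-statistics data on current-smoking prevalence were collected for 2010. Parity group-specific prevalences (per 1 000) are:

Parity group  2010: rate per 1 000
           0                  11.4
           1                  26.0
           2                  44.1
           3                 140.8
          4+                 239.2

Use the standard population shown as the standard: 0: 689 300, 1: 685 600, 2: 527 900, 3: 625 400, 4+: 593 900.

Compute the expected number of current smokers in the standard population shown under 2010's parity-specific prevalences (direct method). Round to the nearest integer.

279081

Expected current smokers = Σ (standard pop × parity-specific rate ÷ 1 000)
= 689 300×11.4/1 000 + 685 600×26.0/1 000 + 527 900×44.1/1 000 + 625 400×140.8/1 000 + 593 900×239.2/1 000
= 7858.02 + 17825.60 + 23280.39 + 88056.32 + 142060.88 = 279081.21.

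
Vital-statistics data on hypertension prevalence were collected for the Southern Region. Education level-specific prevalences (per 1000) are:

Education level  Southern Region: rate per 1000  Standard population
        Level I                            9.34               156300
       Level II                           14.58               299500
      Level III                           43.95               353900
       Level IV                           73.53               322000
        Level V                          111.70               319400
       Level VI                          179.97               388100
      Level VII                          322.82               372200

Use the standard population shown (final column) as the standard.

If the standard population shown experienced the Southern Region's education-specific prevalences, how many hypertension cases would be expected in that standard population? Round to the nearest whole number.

270734

Expected hypertension cases = Σ (standard pop × education-specific rate ÷ 1000)
= 156300×9.34/1000 + 299500×14.58/1000 + 353900×43.95/1000 + 322000×73.53/1000 + 319400×111.70/1000 + 388100×179.97/1000 + 372200×322.82/1000
= 1459.84 + 4366.71 + 15553.91 + 23676.66 + 35676.98 + 69846.36 + 120153.60 = 270734.06.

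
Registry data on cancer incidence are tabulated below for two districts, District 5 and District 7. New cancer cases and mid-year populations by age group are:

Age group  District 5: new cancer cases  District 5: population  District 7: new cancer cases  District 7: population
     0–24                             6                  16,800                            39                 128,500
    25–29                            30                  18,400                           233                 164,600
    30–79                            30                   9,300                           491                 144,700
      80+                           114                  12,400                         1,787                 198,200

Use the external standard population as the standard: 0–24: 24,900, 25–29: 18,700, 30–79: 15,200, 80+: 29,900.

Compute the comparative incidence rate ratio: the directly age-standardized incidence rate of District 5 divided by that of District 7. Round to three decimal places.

1.023

Age-specific rates per 100,000 for District 5: 35.71, 163.04, 322.58, 919.35.
For District 7: 30.35, 141.56, 339.32, 901.61.
Standard total = 88,700; weights = 0.2807, 0.2108, 0.1714, 0.3371.
District 5: 0.2807×35.71 + 0.2108×163.04 + 0.1714×322.58 + 0.3371×919.35 = 409.5844 per 100,000.
District 7: 0.2807×30.35 + 0.2108×141.56 + 0.1714×339.32 + 0.3371×901.61 = 400.4372 per 100,000.
Ratio = 409.5844 ÷ 400.4372 = 1.02284.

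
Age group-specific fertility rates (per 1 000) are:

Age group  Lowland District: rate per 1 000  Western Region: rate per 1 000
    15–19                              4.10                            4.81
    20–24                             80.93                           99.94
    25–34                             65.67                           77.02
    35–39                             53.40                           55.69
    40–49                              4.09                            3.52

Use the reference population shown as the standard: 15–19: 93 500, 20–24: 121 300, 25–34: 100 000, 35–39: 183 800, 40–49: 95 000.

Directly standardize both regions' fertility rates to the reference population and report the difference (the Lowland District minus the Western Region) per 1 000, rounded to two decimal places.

-6.53

Standard total = 593 600; weights = 0.1575, 0.2043, 0.1685, 0.3096, 0.1600.
The Lowland District: 0.1575×4.10 + 0.2043×80.93 + 0.1685×65.67 + 0.3096×53.40 + 0.1600×4.09 = 45.4357 per 1 000.
The Western Region: 0.1575×4.81 + 0.2043×99.94 + 0.1685×77.02 + 0.3096×55.69 + 0.1600×3.52 = 51.9621 per 1 000.
Difference = 45.4357 − 51.9621 = -6.5264.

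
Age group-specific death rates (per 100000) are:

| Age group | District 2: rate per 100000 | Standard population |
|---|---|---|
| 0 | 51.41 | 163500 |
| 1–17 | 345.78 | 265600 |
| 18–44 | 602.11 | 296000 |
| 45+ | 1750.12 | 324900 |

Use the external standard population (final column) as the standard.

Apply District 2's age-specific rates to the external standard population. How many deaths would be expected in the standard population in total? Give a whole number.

Expected deaths = Σ (standard pop × age-specific rate ÷ 100000)
= 163500×51.41/100000 + 265600×345.78/100000 + 296000×602.11/100000 + 324900×1750.12/100000
= 84.06 + 918.39 + 1782.25 + 5686.14 = 8470.83.

8471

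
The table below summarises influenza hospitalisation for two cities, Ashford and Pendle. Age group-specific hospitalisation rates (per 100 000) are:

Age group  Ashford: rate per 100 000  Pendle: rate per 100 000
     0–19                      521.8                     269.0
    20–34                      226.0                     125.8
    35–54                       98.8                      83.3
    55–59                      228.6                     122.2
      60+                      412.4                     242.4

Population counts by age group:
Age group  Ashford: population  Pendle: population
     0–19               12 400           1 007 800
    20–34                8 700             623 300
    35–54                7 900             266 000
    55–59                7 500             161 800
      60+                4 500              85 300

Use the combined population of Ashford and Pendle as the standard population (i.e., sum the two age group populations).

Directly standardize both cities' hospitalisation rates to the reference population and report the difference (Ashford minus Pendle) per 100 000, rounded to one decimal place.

164.2

Combined standard total = 2 185 200; weights = 0.4669, 0.2892, 0.1253, 0.0775, 0.0411.
Ashford: 0.4669×521.8 + 0.2892×226.0 + 0.1253×98.8 + 0.0775×228.6 + 0.0411×412.4 = 356.0174 per 100 000.
Pendle: 0.4669×269.0 + 0.2892×125.8 + 0.1253×83.3 + 0.0775×122.2 + 0.0411×242.4 = 191.8411 per 100 000.
Difference = 356.0174 − 191.8411 = 164.1762.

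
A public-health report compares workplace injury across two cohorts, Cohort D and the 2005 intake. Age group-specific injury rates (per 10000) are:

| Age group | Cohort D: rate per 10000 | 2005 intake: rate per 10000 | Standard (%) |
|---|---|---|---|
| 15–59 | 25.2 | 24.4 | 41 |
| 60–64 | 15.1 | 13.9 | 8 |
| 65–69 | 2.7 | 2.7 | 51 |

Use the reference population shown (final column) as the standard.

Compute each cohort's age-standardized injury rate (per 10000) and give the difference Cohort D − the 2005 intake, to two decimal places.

0.42

Standard weights: 0.41, 0.08, 0.51.
Cohort D: 0.4100×25.2 + 0.0800×15.1 + 0.5100×2.7 = 12.9170 per 10000.
The 2005 intake: 0.4100×24.4 + 0.0800×13.9 + 0.5100×2.7 = 12.4930 per 10000.
Difference = 12.9170 − 12.4930 = 0.4240.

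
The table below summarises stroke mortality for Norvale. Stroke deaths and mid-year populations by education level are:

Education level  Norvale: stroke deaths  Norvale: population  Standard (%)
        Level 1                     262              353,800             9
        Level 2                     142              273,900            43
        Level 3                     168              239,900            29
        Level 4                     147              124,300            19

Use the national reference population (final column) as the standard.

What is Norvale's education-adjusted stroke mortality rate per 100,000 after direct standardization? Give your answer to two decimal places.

Education-specific rates per 100,000 for Norvale: 74.05, 51.84, 70.03, 118.26.
Standard weights: 0.09, 0.43, 0.29, 0.19.
Standardized rate: 0.0900×74.05 + 0.4300×51.84 + 0.2900×70.03 + 0.1900×118.26 = 71.7359 per 100,000.

71.74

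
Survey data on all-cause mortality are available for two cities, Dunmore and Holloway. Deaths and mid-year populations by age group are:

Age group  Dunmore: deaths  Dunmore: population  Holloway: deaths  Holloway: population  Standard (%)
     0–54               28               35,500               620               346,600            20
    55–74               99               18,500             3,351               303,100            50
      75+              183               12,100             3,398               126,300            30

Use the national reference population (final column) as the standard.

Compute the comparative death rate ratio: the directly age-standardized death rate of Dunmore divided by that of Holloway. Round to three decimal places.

0.528

Age-specific rates per 100,000 for Dunmore: 78.87, 535.14, 1512.40.
For Holloway: 178.88, 1105.58, 2690.42.
Standard weights: 0.20, 0.50, 0.30.
Dunmore: 0.2000×78.87 + 0.5000×535.14 + 0.3000×1512.40 = 737.0612 per 100,000.
Holloway: 0.2000×178.88 + 0.5000×1105.58 + 0.3000×2690.42 = 1395.6899 per 100,000.
Ratio = 737.0612 ÷ 1395.6899 = 0.52810.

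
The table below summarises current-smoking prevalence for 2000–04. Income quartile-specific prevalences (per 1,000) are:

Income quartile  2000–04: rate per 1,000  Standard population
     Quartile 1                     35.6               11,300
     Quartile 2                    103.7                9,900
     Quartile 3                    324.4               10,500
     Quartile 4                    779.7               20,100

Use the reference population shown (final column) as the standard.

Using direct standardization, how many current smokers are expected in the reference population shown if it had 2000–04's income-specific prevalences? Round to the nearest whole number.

Expected current smokers = Σ (standard pop × income-specific rate ÷ 1,000)
= 11,300×35.6/1,000 + 9,900×103.7/1,000 + 10,500×324.4/1,000 + 20,100×779.7/1,000
= 402.28 + 1026.63 + 3406.20 + 15671.97 = 20507.08.

20507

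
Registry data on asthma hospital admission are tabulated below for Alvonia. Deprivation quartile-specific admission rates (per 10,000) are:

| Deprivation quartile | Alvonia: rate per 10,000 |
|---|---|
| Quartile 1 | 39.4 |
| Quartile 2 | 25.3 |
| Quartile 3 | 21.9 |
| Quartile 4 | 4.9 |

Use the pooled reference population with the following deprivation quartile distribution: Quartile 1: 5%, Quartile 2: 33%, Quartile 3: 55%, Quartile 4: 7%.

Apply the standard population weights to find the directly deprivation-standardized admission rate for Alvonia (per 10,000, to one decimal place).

22.7

Standard weights: 0.05, 0.33, 0.55, 0.07.
Standardized rate: 0.0500×39.4 + 0.3300×25.3 + 0.5500×21.9 + 0.0700×4.9 = 22.7070 per 10,000.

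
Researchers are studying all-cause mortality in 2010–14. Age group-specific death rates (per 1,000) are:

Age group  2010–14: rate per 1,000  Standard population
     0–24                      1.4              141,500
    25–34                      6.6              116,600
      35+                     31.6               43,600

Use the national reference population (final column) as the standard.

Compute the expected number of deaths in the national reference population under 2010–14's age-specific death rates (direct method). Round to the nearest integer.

2345

Expected deaths = Σ (standard pop × age-specific rate ÷ 1,000)
= 141,500×1.4/1,000 + 116,600×6.6/1,000 + 43,600×31.6/1,000
= 198.10 + 769.56 + 1377.76 = 2345.42.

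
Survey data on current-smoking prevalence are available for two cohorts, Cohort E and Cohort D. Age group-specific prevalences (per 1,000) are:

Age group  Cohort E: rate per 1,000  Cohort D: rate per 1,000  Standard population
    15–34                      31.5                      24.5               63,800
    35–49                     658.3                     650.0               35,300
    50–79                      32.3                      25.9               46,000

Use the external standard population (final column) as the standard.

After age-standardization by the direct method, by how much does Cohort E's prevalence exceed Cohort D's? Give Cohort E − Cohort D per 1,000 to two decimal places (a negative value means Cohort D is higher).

7.13

Standard total = 145,100; weights = 0.4397, 0.2433, 0.3170.
Cohort E: 0.4397×31.5 + 0.2433×658.3 + 0.3170×32.3 = 184.2418 per 1,000.
Cohort D: 0.4397×24.5 + 0.2433×650.0 + 0.3170×25.9 = 177.1158 per 1,000.
Difference = 184.2418 − 177.1158 = 7.1261.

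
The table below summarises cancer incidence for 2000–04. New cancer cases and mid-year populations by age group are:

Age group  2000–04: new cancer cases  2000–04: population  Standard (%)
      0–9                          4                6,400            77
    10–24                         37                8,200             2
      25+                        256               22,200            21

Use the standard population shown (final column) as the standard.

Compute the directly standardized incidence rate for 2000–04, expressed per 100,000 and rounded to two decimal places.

299.31

Age-specific rates per 100,000 for 2000–04: 62.50, 451.22, 1153.15.
Standard weights: 0.77, 0.02, 0.21.
Standardized rate: 0.7700×62.50 + 0.0200×451.22 + 0.2100×1153.15 = 299.3116 per 100,000.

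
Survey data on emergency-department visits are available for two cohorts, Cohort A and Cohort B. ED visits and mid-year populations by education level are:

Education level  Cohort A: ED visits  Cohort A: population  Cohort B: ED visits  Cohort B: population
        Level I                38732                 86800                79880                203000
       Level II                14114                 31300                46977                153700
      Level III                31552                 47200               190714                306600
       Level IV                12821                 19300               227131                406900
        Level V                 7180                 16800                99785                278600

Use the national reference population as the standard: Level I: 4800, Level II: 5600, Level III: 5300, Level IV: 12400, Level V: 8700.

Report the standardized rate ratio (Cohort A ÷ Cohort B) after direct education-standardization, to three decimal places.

1.191

Education-specific rates per 1000 for Cohort A: 446.221, 450.927, 668.475, 664.301, 427.381.
For Cohort B: 393.498, 305.641, 622.029, 558.199, 358.166.
Standard total = 36800; weights = 0.1304, 0.1522, 0.1440, 0.3370, 0.2364.
Cohort A: 0.1304×446.221 + 0.1522×450.927 + 0.1440×668.475 + 0.3370×664.301 + 0.2364×427.381 = 547.9757 per 1000.
Cohort B: 0.1304×393.498 + 0.1522×305.641 + 0.1440×622.029 + 0.3370×558.199 + 0.2364×358.166 = 460.1857 per 1000.
Ratio = 547.9757 ÷ 460.1857 = 1.19077.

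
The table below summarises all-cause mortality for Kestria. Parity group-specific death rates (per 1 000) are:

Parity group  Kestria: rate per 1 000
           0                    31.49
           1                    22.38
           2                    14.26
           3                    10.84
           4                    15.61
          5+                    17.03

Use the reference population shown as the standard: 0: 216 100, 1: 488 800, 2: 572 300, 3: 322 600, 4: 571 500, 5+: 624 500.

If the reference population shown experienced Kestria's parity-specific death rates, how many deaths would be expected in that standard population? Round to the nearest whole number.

Expected deaths = Σ (standard pop × parity-specific rate ÷ 1 000)
= 216 100×31.49/1 000 + 488 800×22.38/1 000 + 572 300×14.26/1 000 + 322 600×10.84/1 000 + 571 500×15.61/1 000 + 624 500×17.03/1 000
= 6804.99 + 10939.34 + 8161.00 + 3496.98 + 8921.11 + 10635.24 = 48958.67.

48959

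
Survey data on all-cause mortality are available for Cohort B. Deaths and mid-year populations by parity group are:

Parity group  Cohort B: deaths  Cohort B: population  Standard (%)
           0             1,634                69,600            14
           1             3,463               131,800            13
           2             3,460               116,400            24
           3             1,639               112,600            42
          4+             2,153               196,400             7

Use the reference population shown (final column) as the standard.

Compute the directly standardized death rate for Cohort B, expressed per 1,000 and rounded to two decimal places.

20.72

Parity-specific rates per 1,000 for Cohort B: 23.477, 26.275, 29.725, 14.556, 10.962.
Standard weights: 0.14, 0.13, 0.24, 0.42, 0.07.
Standardized rate: 0.1400×23.477 + 0.1300×26.275 + 0.2400×29.725 + 0.4200×14.556 + 0.0700×10.962 = 20.7174 per 1,000.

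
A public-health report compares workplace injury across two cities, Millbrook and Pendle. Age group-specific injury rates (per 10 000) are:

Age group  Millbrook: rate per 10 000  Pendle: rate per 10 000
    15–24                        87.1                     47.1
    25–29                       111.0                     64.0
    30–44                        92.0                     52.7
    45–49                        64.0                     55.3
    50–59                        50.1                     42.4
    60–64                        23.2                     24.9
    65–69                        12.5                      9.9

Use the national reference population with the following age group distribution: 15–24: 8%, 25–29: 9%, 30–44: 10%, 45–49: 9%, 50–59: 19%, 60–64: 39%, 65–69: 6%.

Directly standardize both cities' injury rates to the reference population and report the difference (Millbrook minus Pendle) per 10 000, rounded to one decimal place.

13.1

Standard weights: 0.08, 0.09, 0.10, 0.09, 0.19, 0.39, 0.06.
Millbrook: 0.0800×87.1 + 0.0900×111.0 + 0.1000×92.0 + 0.0900×64.0 + 0.1900×50.1 + 0.3900×23.2 + 0.0600×12.5 = 51.2350 per 10 000.
Pendle: 0.0800×47.1 + 0.0900×64.0 + 0.1000×52.7 + 0.0900×55.3 + 0.1900×42.4 + 0.3900×24.9 + 0.0600×9.9 = 38.1360 per 10 000.
Difference = 51.2350 − 38.1360 = 13.0990.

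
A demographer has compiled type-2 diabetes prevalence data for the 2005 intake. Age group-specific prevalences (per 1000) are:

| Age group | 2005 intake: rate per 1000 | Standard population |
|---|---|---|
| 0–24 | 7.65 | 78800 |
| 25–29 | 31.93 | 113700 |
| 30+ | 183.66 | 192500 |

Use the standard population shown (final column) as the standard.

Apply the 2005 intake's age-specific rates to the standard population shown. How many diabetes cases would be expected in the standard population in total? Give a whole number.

39588

Expected diabetes cases = Σ (standard pop × age-specific rate ÷ 1000)
= 78800×7.65/1000 + 113700×31.93/1000 + 192500×183.66/1000
= 602.82 + 3630.44 + 35354.55 = 39587.81.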